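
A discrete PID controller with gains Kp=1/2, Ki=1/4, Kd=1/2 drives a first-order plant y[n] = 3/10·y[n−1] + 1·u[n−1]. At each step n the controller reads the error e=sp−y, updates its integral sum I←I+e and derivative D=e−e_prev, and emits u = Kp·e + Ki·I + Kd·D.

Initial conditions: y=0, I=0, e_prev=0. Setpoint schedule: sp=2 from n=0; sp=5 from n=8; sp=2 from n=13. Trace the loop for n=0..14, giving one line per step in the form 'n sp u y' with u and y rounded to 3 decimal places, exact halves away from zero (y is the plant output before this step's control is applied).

(exact arithmetic carried between steps; '≈' marks a value shown rounded to 6 d.p. or computed from one; I and e_prev carry over from the previous line; the table rounds u and y to 3 d.p., halves away from zero)
n=0: y=0, sp=2, e=sp−y=2; I=2, D=e−e_prev=2; u=1/2·2+1/4·2+1/2·2=2.5; next y=3/10·0+1·2.5=2.5
n=1: y=2.5, sp=2, e=sp−y=-0.5; I=1.5, D=e−e_prev=-2.5; u=1/2·(-0.5)+1/4·1.5+1/2·(-2.5)=-1.125; next y=3/10·2.5+1·(-1.125)=-0.375
n=2: y=-0.375, sp=2, e=sp−y=2.375; I=3.875, D=e−e_prev=2.875; u=1/2·2.375+1/4·3.875+1/2·2.875=3.59375; next y=3/10·(-0.375)+1·3.59375=3.48125
n=3: y=3.48125, sp=2, e=sp−y=-1.48125; I=2.39375, D=e−e_prev=-3.85625; u=1/2·(-1.48125)+1/4·2.39375+1/2·(-3.85625)≈-2.070313; next y=3/10·3.48125+1·(-2.070313)≈-1.025938
n=4: y≈-1.025938, sp=2, e=sp−y≈3.025938; I≈5.419688, D=e−e_prev≈4.507188; u=1/2·3.025938+1/4·5.419688+1/2·4.507188≈5.121484; next y=3/10·(-1.025938)+1·5.121484≈4.813703
n=5: y≈4.813703, sp=2, e=sp−y≈-2.813703; I≈2.605984, D=e−e_prev≈-5.839641; u=1/2·(-2.813703)+1/4·2.605984+1/2·(-5.839641)≈-3.675176; next y=3/10·4.813703+1·(-3.675176)≈-2.231065
n=6: y≈-2.231065, sp=2, e=sp−y≈4.231065; I≈6.837049, D=e−e_prev≈7.044768; u=1/2·4.231065+1/4·6.837049+1/2·7.044768≈7.347179; next y=3/10·(-2.231065)+1·7.347179≈6.677859
n=7: y≈6.677859, sp=2, e=sp−y≈-4.677859; I≈2.159190, D=e−e_prev≈-8.908924; u=1/2·(-4.677859)+1/4·2.159190+1/2·(-8.908924)≈-6.253594; next y=3/10·6.677859+1·(-6.253594)≈-4.250236
n=8: y≈-4.250236, sp=5, e=sp−y≈9.250236; I≈11.409426, D=e−e_prev≈13.928096; u=1/2·9.250236+1/4·11.409426+1/2·13.928096≈14.441523; next y=3/10·(-4.250236)+1·14.441523≈13.166452
n=9: y≈13.166452, sp=5, e=sp−y≈-8.166452; I≈3.242975, D=e−e_prev≈-17.416688; u=1/2·(-8.166452)+1/4·3.242975+1/2·(-17.416688)≈-11.980826; next y=3/10·13.166452+1·(-11.980826)≈-8.030891
n=10: y≈-8.030891, sp=5, e=sp−y≈13.030891; I≈16.273865, D=e−e_prev≈21.197342; u=1/2·13.030891+1/4·16.273865+1/2·21.197342≈21.182583; next y=3/10·(-8.030891)+1·21.182583≈18.773316
n=11: y≈18.773316, sp=5, e=sp−y≈-13.773316; I≈2.500550, D=e−e_prev≈-26.804206; u=1/2·(-13.773316)+1/4·2.500550+1/2·(-26.804206)≈-19.663624; next y=3/10·18.773316+1·(-19.663624)≈-14.031629
n=12: y≈-14.031629, sp=5, e=sp−y≈19.031629; I≈21.532179, D=e−e_prev≈32.804945; u=1/2·19.031629+1/4·21.532179+1/2·32.804945≈31.301331; next y=3/10·(-14.031629)+1·31.301331≈27.091843
n=13: y≈27.091843, sp=2, e=sp−y≈-25.091843; I≈-3.559664, D=e−e_prev≈-44.123472; u=1/2·(-25.091843)+1/4·(-3.559664)+1/2·(-44.123472)≈-35.497573; next y=3/10·27.091843+1·(-35.497573)≈-27.370020
n=14: y≈-27.370020, sp=2, e=sp−y≈29.370020; I≈25.810356, D=e−e_prev≈54.461863; u=1/2·29.370020+1/4·25.810356+1/2·54.461863≈48.368531; next y=3/10·(-27.370020)+1·48.368531≈40.157525

0 2 2.500 0.000
1 2 -1.125 2.500
2 2 3.594 -0.375
3 2 -2.070 3.481
4 2 5.121 -1.026
5 2 -3.675 4.814
6 2 7.347 -2.231
7 2 -6.254 6.678
8 5 14.442 -4.250
9 5 -11.981 13.166
10 5 21.183 -8.031
11 5 -19.664 18.773
12 5 31.301 -14.032
13 2 -35.498 27.092
14 2 48.369 -27.370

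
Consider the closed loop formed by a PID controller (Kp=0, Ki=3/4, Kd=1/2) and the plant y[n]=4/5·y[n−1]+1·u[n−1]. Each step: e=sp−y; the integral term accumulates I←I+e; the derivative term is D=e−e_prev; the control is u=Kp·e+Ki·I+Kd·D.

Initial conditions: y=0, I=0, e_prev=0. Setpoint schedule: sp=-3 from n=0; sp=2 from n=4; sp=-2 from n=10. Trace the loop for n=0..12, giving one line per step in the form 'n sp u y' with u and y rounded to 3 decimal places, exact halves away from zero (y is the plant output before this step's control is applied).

(exact arithmetic carried between steps; '≈' marks a value shown rounded to 6 d.p. or computed from one; I and e_prev carry over from the previous line; the table rounds u and y to 3 d.p., halves away from zero)
n=0: y=0, sp=-3, e=sp−y=-3; I=-3, D=e−e_prev=-3; u=0·(-3)+3/4·(-3)+1/2·(-3)=-3.75; next y=4/5·0+1·(-3.75)=-3.75
n=1: y=-3.75, sp=-3, e=sp−y=0.75; I=-2.25, D=e−e_prev=3.75; u=0·0.75+3/4·(-2.25)+1/2·3.75=0.1875; next y=4/5·(-3.75)+1·0.1875=-2.8125
n=2: y=-2.8125, sp=-3, e=sp−y=-0.1875; I=-2.4375, D=e−e_prev=-0.9375; u=0·(-0.1875)+3/4·(-2.4375)+1/2·(-0.9375)=-2.296875; next y=4/5·(-2.8125)+1·(-2.296875)=-4.546875
n=3: y=-4.546875, sp=-3, e=sp−y=1.546875; I=-0.890625, D=e−e_prev=1.734375; u=0·1.546875+3/4·(-0.890625)+1/2·1.734375≈0.199219; next y=4/5·(-4.546875)+1·0.199219≈-3.438281
n=4: y≈-3.438281, sp=2, e=sp−y≈5.438281; I≈4.547656, D=e−e_prev≈3.891406; u=0·5.438281+3/4·4.547656+1/2·3.891406≈5.356445; next y=4/5·(-3.438281)+1·5.356445≈2.605820
n=5: y≈2.605820, sp=2, e=sp−y≈-0.605820; I≈3.941836, D=e−e_prev≈-6.044102; u=0·(-0.605820)+3/4·3.941836+1/2·(-6.044102)≈-0.065674; next y=4/5·2.605820+1·(-0.065674)≈2.018982
n=6: y≈2.018982, sp=2, e=sp−y≈-0.018982; I≈3.922854, D=e−e_prev≈0.586838; u=0·(-0.018982)+3/4·3.922854+1/2·0.586838≈3.235559; next y=4/5·2.018982+1·3.235559≈4.850745
n=7: y≈4.850745, sp=2, e=sp−y≈-2.850745; I≈1.072108, D=e−e_prev≈-2.831763; u=0·(-2.850745)+3/4·1.072108+1/2·(-2.831763)≈-0.611800; next y=4/5·4.850745+1·(-0.611800)≈3.268796
n=8: y≈3.268796, sp=2, e=sp−y≈-1.268796; I≈-0.196688, D=e−e_prev≈1.581949; u=0·(-1.268796)+3/4·(-0.196688)+1/2·1.581949≈0.643459; next y=4/5·3.268796+1·0.643459≈3.258496
n=9: y≈3.258496, sp=2, e=sp−y≈-1.258496; I≈-1.455183, D=e−e_prev≈0.010300; u=0·(-1.258496)+3/4·(-1.455183)+1/2·0.010300≈-1.086237; next y=4/5·3.258496+1·(-1.086237)≈1.520559
n=10: y≈1.520559, sp=-2, e=sp−y≈-3.520559; I≈-4.975743, D=e−e_prev≈-2.262064; u=0·(-3.520559)+3/4·(-4.975743)+1/2·(-2.262064)≈-4.862839; next y=4/5·1.520559+1·(-4.862839)≈-3.646391
n=11: y≈-3.646391, sp=-2, e=sp−y≈1.646391; I≈-3.329351, D=e−e_prev≈5.166951; u=0·1.646391+3/4·(-3.329351)+1/2·5.166951≈0.086462; next y=4/5·(-3.646391)+1·0.086462≈-2.830651
n=12: y≈-2.830651, sp=-2, e=sp−y≈0.830651; I≈-2.498700, D=e−e_prev≈-0.815740; u=0·0.830651+3/4·(-2.498700)+1/2·(-0.815740)≈-2.281895; next y=4/5·(-2.830651)+1·(-2.281895)≈-4.546416

0 -3 -3.750 0.000
1 -3 0.188 -3.750
2 -3 -2.297 -2.813
3 -3 0.199 -4.547
4 2 5.356 -3.438
5 2 -0.066 2.606
6 2 3.236 2.019
7 2 -0.612 4.851
8 2 0.643 3.269
9 2 -1.086 3.258
10 -2 -4.863 1.521
11 -2 0.086 -3.646
12 -2 -2.282 -2.831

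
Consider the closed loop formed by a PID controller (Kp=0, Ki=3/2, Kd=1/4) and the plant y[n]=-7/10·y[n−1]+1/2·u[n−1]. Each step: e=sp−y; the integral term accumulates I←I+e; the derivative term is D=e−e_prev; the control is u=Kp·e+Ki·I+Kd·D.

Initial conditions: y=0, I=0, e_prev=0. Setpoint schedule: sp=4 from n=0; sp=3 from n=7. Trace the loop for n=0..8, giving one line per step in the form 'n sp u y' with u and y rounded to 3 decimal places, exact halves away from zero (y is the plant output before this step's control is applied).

0 4 7.000 0.000
1 4 5.875 3.500
2 4 12.772 0.488
3 4 7.562 6.045
4 4 17.251 -0.450
5 4 5.869 8.940
6 4 22.268 -3.324
7 3 -0.935 13.461
8 3 28.684 -9.890

(exact arithmetic carried between steps; '≈' marks a value shown rounded to 6 d.p. or computed from one; I and e_prev carry over from the previous line; the table rounds u and y to 3 d.p., halves away from zero)
n=0: y=0, sp=4, e=sp−y=4; I=4, D=e−e_prev=4; u=0·4+3/2·4+1/4·4=7; next y=-7/10·0+1/2·7=3.5
n=1: y=3.5, sp=4, e=sp−y=0.5; I=4.5, D=e−e_prev=-3.5; u=0·0.5+3/2·4.5+1/4·(-3.5)=5.875; next y=-7/10·3.5+1/2·5.875=0.4875
n=2: y=0.4875, sp=4, e=sp−y=3.5125; I=8.0125, D=e−e_prev=3.0125; u=0·3.5125+3/2·8.0125+1/4·3.0125=12.771875; next y=-7/10·0.4875+1/2·12.771875≈6.044688
n=3: y≈6.044688, sp=4, e=sp−y≈-2.044688; I≈5.967813, D=e−e_prev≈-5.557188; u=0·(-2.044688)+3/2·5.967813+1/4·(-5.557188)≈7.562422; next y=-7/10·6.044688+1/2·7.562422≈-0.450070
n=4: y≈-0.450070, sp=4, e=sp−y≈4.450070; I≈10.417883, D=e−e_prev≈6.494758; u=0·4.450070+3/2·10.417883+1/4·6.494758≈17.250514; next y=-7/10·(-0.450070)+1/2·17.250514≈8.940306
n=5: y≈8.940306, sp=4, e=sp−y≈-4.940306; I≈5.477577, D=e−e_prev≈-9.390376; u=0·(-4.940306)+3/2·5.477577+1/4·(-9.390376)≈5.868771; next y=-7/10·8.940306+1/2·5.868771≈-3.323829
n=6: y≈-3.323829, sp=4, e=sp−y≈7.323829; I≈12.801405, D=e−e_prev≈12.264135; u=0·7.323829+3/2·12.801405+1/4·12.264135≈22.268142; next y=-7/10·(-3.323829)+1/2·22.268142≈13.460751
n=7: y≈13.460751, sp=3, e=sp−y≈-10.460751; I≈2.340654, D=e−e_prev≈-17.784580; u=0·(-10.460751)+3/2·2.340654+1/4·(-17.784580)≈-0.935163; next y=-7/10·13.460751+1/2·(-0.935163)≈-9.890107
n=8: y≈-9.890107, sp=3, e=sp−y≈12.890107; I≈15.230762, D=e−e_prev≈23.350858; u=0·12.890107+3/2·15.230762+1/4·23.350858≈28.683857; next y=-7/10·(-9.890107)+1/2·28.683857≈21.265004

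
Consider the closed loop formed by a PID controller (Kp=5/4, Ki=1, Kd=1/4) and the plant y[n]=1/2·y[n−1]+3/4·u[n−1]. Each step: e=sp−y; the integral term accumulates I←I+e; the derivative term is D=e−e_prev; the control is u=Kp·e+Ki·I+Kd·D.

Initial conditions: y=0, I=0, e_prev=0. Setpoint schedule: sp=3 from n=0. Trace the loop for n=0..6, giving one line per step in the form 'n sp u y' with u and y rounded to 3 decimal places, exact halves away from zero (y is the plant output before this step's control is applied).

(exact arithmetic carried between steps; '≈' marks a value shown rounded to 6 d.p. or computed from one; I and e_prev carry over from the previous line; the table rounds u and y to 3 d.p., halves away from zero)
n=0: y=0, sp=3, e=sp−y=3; I=3, D=e−e_prev=3; u=5/4·3+1·3+1/4·3=7.5; next y=1/2·0+3/4·7.5=5.625
n=1: y=5.625, sp=3, e=sp−y=-2.625; I=0.375, D=e−e_prev=-5.625; u=5/4·(-2.625)+1·0.375+1/4·(-5.625)=-4.3125; next y=1/2·5.625+3/4·(-4.3125)=-0.421875
n=2: y=-0.421875, sp=3, e=sp−y=3.421875; I=3.796875, D=e−e_prev=6.046875; u=5/4·3.421875+1·3.796875+1/4·6.046875≈9.585938; next y=1/2·(-0.421875)+3/4·9.585938≈6.978516
n=3: y≈6.978516, sp=3, e=sp−y≈-3.978516; I≈-0.181641, D=e−e_prev≈-7.400391; u=5/4·(-3.978516)+1·(-0.181641)+1/4·(-7.400391)≈-7.004883; next y=1/2·6.978516+3/4·(-7.004883)≈-1.764404
n=4: y≈-1.764404, sp=3, e=sp−y≈4.764404; I≈4.582764, D=e−e_prev≈8.742920; u=5/4·4.764404+1·4.582764+1/4·8.742920≈12.723999; next y=1/2·(-1.764404)+3/4·12.723999≈8.660797
n=5: y≈8.660797, sp=3, e=sp−y≈-5.660797; I≈-1.078033, D=e−e_prev≈-10.425201; u=5/4·(-5.660797)+1·(-1.078033)+1/4·(-10.425201)≈-10.760330; next y=1/2·8.660797+3/4·(-10.760330)≈-3.739849
n=6: y≈-3.739849, sp=3, e=sp−y≈6.739849; I≈5.661816, D=e−e_prev≈12.400646; u=5/4·6.739849+1·5.661816+1/4·12.400646≈17.186789; next y=1/2·(-3.739849)+3/4·17.186789≈11.020167

0 3 7.500 0.000
1 3 -4.313 5.625
2 3 9.586 -0.422
3 3 -7.005 6.979
4 3 12.724 -1.764
5 3 -10.760 8.661
6 3 17.187 -3.740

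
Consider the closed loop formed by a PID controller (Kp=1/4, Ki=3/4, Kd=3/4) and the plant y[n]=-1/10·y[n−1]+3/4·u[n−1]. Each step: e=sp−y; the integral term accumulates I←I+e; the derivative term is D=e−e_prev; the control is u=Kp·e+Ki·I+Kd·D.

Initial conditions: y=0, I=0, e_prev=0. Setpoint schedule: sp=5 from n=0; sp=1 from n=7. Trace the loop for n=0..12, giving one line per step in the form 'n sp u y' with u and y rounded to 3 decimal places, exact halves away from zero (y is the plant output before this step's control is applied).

(exact arithmetic carried between steps; '≈' marks a value shown rounded to 6 d.p. or computed from one; I and e_prev carry over from the previous line; the table rounds u and y to 3 d.p., halves away from zero)
n=0: y=0, sp=5, e=sp−y=5; I=5, D=e−e_prev=5; u=1/4·5+3/4·5+3/4·5=8.75; next y=-1/10·0+3/4·8.75=6.5625
n=1: y=6.5625, sp=5, e=sp−y=-1.5625; I=3.4375, D=e−e_prev=-6.5625; u=1/4·(-1.5625)+3/4·3.4375+3/4·(-6.5625)=-2.734375; next y=-1/10·6.5625+3/4·(-2.734375)≈-2.707031
n=2: y≈-2.707031, sp=5, e=sp−y≈7.707031; I≈11.144531, D=e−e_prev≈9.269531; u=1/4·7.707031+3/4·11.144531+3/4·9.269531≈17.237305; next y=-1/10·(-2.707031)+3/4·17.237305≈13.198682
n=3: y≈13.198682, sp=5, e=sp−y≈-8.198682; I≈2.945850, D=e−e_prev≈-15.905713; u=1/4·(-8.198682)+3/4·2.945850+3/4·(-15.905713)≈-11.769568; next y=-1/10·13.198682+3/4·(-11.769568)≈-10.147044
n=4: y≈-10.147044, sp=5, e=sp−y≈15.147044; I≈18.092894, D=e−e_prev≈23.345726; u=1/4·15.147044+3/4·18.092894+3/4·23.345726≈34.865726; next y=-1/10·(-10.147044)+3/4·34.865726≈27.163999
n=5: y≈27.163999, sp=5, e=sp−y≈-22.163999; I≈-4.071105, D=e−e_prev≈-37.311043; u=1/4·(-22.163999)+3/4·(-4.071105)+3/4·(-37.311043)≈-36.577610; next y=-1/10·27.163999+3/4·(-36.577610)≈-30.149608
n=6: y≈-30.149608, sp=5, e=sp−y≈35.149608; I≈31.078503, D=e−e_prev≈57.313606; u=1/4·35.149608+3/4·31.078503+3/4·57.313606≈75.081484; next y=-1/10·(-30.149608)+3/4·75.081484≈59.326073
n=7: y≈59.326073, sp=1, e=sp−y≈-58.326073; I≈-27.247571, D=e−e_prev≈-93.475681; u=1/4·(-58.326073)+3/4·(-27.247571)+3/4·(-93.475681)≈-105.123957; next y=-1/10·59.326073+3/4·(-105.123957)≈-84.775575
n=8: y≈-84.775575, sp=1, e=sp−y≈85.775575; I≈58.528004, D=e−e_prev≈144.101649; u=1/4·85.775575+3/4·58.528004+3/4·144.101649≈173.416134; next y=-1/10·(-84.775575)+3/4·173.416134≈138.539658
n=9: y≈138.539658, sp=1, e=sp−y≈-137.539658; I≈-79.011653, D=e−e_prev≈-223.315233; u=1/4·(-137.539658)+3/4·(-79.011653)+3/4·(-223.315233)≈-261.130079; next y=-1/10·138.539658+3/4·(-261.130079)≈-209.701525
n=10: y≈-209.701525, sp=1, e=sp−y≈210.701525; I≈131.689872, D=e−e_prev≈348.241183; u=1/4·210.701525+3/4·131.689872+3/4·348.241183≈412.623672; next y=-1/10·(-209.701525)+3/4·412.623672≈330.437907
n=11: y≈330.437907, sp=1, e=sp−y≈-329.437907; I≈-197.748035, D=e−e_prev≈-540.139432; u=1/4·(-329.437907)+3/4·(-197.748035)+3/4·(-540.139432)≈-635.775077; next y=-1/10·330.437907+3/4·(-635.775077)≈-509.875098
n=12: y≈-509.875098, sp=1, e=sp−y≈510.875098; I≈313.127063, D=e−e_prev≈840.313005; u=1/4·510.875098+3/4·313.127063+3/4·840.313005≈992.798825; next y=-1/10·(-509.875098)+3/4·992.798825≈795.586629

0 5 8.750 0.000
1 5 -2.734 6.563
2 5 17.237 -2.707
3 5 -11.770 13.199
4 5 34.866 -10.147
5 5 -36.578 27.164
6 5 75.081 -30.150
7 1 -105.124 59.326
8 1 173.416 -84.776
9 1 -261.130 138.540
10 1 412.624 -209.702
11 1 -635.775 330.438
12 1 992.799 -509.875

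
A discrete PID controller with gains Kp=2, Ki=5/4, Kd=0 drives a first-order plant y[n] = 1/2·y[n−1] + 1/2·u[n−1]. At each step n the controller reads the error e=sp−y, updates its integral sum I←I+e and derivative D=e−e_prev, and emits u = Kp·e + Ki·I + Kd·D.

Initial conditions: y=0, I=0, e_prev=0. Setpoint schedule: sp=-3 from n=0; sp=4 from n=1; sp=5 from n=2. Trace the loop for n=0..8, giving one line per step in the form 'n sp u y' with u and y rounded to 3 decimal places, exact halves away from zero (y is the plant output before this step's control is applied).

0 -3 -9.750 0.000
1 4 25.094 -4.875
2 5 -9.262 10.109
3 5 15.830 0.424
4 5 -3.485 8.127
5 5 11.475 2.321
6 5 -0.052 6.898
7 5 8.869 3.423
8 5 1.991 6.146

(exact arithmetic carried between steps; '≈' marks a value shown rounded to 6 d.p. or computed from one; I and e_prev carry over from the previous line; the table rounds u and y to 3 d.p., halves away from zero)
n=0: y=0, sp=-3, e=sp−y=-3; I=-3, D=e−e_prev=-3; u=2·(-3)+5/4·(-3)+0·(-3)=-9.75; next y=1/2·0+1/2·(-9.75)=-4.875
n=1: y=-4.875, sp=4, e=sp−y=8.875; I=5.875, D=e−e_prev=11.875; u=2·8.875+5/4·5.875+0·11.875=25.09375; next y=1/2·(-4.875)+1/2·25.09375=10.109375
n=2: y=10.109375, sp=5, e=sp−y=-5.109375; I=0.765625, D=e−e_prev=-13.984375; u=2·(-5.109375)+5/4·0.765625+0·(-13.984375)≈-9.261719; next y=1/2·10.109375+1/2·(-9.261719)≈0.423828
n=3: y≈0.423828, sp=5, e=sp−y≈4.576172; I≈5.341797, D=e−e_prev≈9.685547; u=2·4.576172+5/4·5.341797+0·9.685547≈15.829590; next y=1/2·0.423828+1/2·15.829590≈8.126709
n=4: y≈8.126709, sp=5, e=sp−y≈-3.126709; I≈2.215088, D=e−e_prev≈-7.702881; u=2·(-3.126709)+5/4·2.215088+0·(-7.702881)≈-3.484558; next y=1/2·8.126709+1/2·(-3.484558)≈2.321075
n=5: y≈2.321075, sp=5, e=sp−y≈2.678925; I≈4.894012, D=e−e_prev≈5.805634; u=2·2.678925+5/4·4.894012+0·5.805634≈11.475365; next y=1/2·2.321075+1/2·11.475365≈6.898220
n=6: y≈6.898220, sp=5, e=sp−y≈-1.898220; I≈2.995792, D=e−e_prev≈-4.577145; u=2·(-1.898220)+5/4·2.995792+0·(-4.577145)≈-0.051700; next y=1/2·6.898220+1/2·(-0.051700)≈3.423260
n=7: y≈3.423260, sp=5, e=sp−y≈1.576740; I≈4.572532, D=e−e_prev≈3.474960; u=2·1.576740+5/4·4.572532+0·3.474960≈8.869145; next y=1/2·3.423260+1/2·8.869145≈6.146203
n=8: y≈6.146203, sp=5, e=sp−y≈-1.146203; I≈3.426330, D=e−e_prev≈-2.722942; u=2·(-1.146203)+5/4·3.426330+0·(-2.722942)≈1.990507; next y=1/2·6.146203+1/2·1.990507≈4.068355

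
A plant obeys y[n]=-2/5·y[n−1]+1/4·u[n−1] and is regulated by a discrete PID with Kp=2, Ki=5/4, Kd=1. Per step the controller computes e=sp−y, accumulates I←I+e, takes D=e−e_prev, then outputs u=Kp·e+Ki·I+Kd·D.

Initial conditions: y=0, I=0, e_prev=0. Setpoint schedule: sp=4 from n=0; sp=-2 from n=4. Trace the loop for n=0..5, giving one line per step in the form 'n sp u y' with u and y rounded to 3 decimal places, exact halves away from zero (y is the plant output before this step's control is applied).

0 4 17.000 0.000
1 4 -0.063 4.250
2 4 29.229 -1.716
3 4 -10.856 7.993
4 -2 27.457 -5.911
5 -2 -39.904 9.229

(exact arithmetic carried between steps; '≈' marks a value shown rounded to 6 d.p. or computed from one; I and e_prev carry over from the previous line; the table rounds u and y to 3 d.p., halves away from zero)
n=0: y=0, sp=4, e=sp−y=4; I=4, D=e−e_prev=4; u=2·4+5/4·4+1·4=17; next y=-2/5·0+1/4·17=4.25
n=1: y=4.25, sp=4, e=sp−y=-0.25; I=3.75, D=e−e_prev=-4.25; u=2·(-0.25)+5/4·3.75+1·(-4.25)=-0.0625; next y=-2/5·4.25+1/4·(-0.0625)=-1.715625
n=2: y=-1.715625, sp=4, e=sp−y=5.715625; I=9.465625, D=e−e_prev=5.965625; u=2·5.715625+5/4·9.465625+1·5.965625≈29.228906; next y=-2/5·(-1.715625)+1/4·29.228906≈7.993477
n=3: y≈7.993477, sp=4, e=sp−y≈-3.993477; I≈5.472148, D=e−e_prev≈-9.709102; u=2·(-3.993477)+5/4·5.472148+1·(-9.709102)≈-10.855869; next y=-2/5·7.993477+1/4·(-10.855869)≈-5.911358
n=4: y≈-5.911358, sp=-2, e=sp−y≈3.911358; I≈9.383506, D=e−e_prev≈7.904834; u=2·3.911358+5/4·9.383506+1·7.904834≈27.456933; next y=-2/5·(-5.911358)+1/4·27.456933≈9.228776
n=5: y≈9.228776, sp=-2, e=sp−y≈-11.228776; I≈-1.845270, D=e−e_prev≈-15.140134; u=2·(-11.228776)+5/4·(-1.845270)+1·(-15.140134)≈-39.904275; next y=-2/5·9.228776+1/4·(-39.904275)≈-13.667579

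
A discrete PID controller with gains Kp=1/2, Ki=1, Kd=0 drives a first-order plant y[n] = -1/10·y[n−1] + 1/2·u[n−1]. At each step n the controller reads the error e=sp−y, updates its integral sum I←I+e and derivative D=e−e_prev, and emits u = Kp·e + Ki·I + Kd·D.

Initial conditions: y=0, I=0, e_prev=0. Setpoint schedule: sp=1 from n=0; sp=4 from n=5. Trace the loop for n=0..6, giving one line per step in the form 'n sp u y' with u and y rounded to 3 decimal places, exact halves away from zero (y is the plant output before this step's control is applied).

(exact arithmetic carried between steps; '≈' marks a value shown rounded to 6 d.p. or computed from one; I and e_prev carry over from the previous line; the table rounds u and y to 3 d.p., halves away from zero)
n=0: y=0, sp=1, e=sp−y=1; I=1, D=e−e_prev=1; u=1/2·1+1·1+0·1=1.5; next y=-1/10·0+1/2·1.5=0.75
n=1: y=0.75, sp=1, e=sp−y=0.25; I=1.25, D=e−e_prev=-0.75; u=1/2·0.25+1·1.25+0·(-0.75)=1.375; next y=-1/10·0.75+1/2·1.375=0.6125
n=2: y=0.6125, sp=1, e=sp−y=0.3875; I=1.6375, D=e−e_prev=0.1375; u=1/2·0.3875+1·1.6375+0·0.1375=1.83125; next y=-1/10·0.6125+1/2·1.83125=0.854375
n=3: y=0.854375, sp=1, e=sp−y=0.145625; I=1.783125, D=e−e_prev=-0.241875; u=1/2·0.145625+1·1.783125+0·(-0.241875)≈1.855938; next y=-1/10·0.854375+1/2·1.855938≈0.842531
n=4: y≈0.842531, sp=1, e=sp−y≈0.157469; I≈1.940594, D=e−e_prev≈0.011844; u=1/2·0.157469+1·1.940594+0·0.011844≈2.019328; next y=-1/10·0.842531+1/2·2.019328≈0.925411
n=5: y≈0.925411, sp=4, e=sp−y≈3.074589; I≈5.015183, D=e−e_prev≈2.917120; u=1/2·3.074589+1·5.015183+0·2.917120≈6.552477; next y=-1/10·0.925411+1/2·6.552477≈3.183698
n=6: y≈3.183698, sp=4, e=sp−y≈0.816302; I≈5.831485, D=e−e_prev≈-2.258287; u=1/2·0.816302+1·5.831485+0·(-2.258287)≈6.239636; next y=-1/10·3.183698+1/2·6.239636≈2.801448

0 1 1.500 0.000
1 1 1.375 0.750
2 1 1.831 0.613
3 1 1.856 0.854
4 1 2.019 0.843
5 4 6.552 0.925
6 4 6.240 3.184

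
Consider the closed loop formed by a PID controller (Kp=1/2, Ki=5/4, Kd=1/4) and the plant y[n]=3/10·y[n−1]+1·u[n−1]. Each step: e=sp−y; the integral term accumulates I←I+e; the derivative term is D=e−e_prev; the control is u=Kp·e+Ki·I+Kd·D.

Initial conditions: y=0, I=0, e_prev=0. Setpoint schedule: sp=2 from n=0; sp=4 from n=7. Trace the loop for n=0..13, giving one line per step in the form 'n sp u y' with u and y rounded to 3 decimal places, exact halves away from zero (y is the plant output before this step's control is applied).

(exact arithmetic carried between steps; '≈' marks a value shown rounded to 6 d.p. or computed from one; I and e_prev carry over from the previous line; the table rounds u and y to 3 d.p., halves away from zero)
n=0: y=0, sp=2, e=sp−y=2; I=2, D=e−e_prev=2; u=1/2·2+5/4·2+1/4·2=4; next y=3/10·0+1·4=4
n=1: y=4, sp=2, e=sp−y=-2; I=0, D=e−e_prev=-4; u=1/2·(-2)+5/4·0+1/4·(-4)=-2; next y=3/10·4+1·(-2)=-0.8
n=2: y=-0.8, sp=2, e=sp−y=2.8; I=2.8, D=e−e_prev=4.8; u=1/2·2.8+5/4·2.8+1/4·4.8=6.1; next y=3/10·(-0.8)+1·6.1=5.86
n=3: y=5.86, sp=2, e=sp−y=-3.86; I=-1.06, D=e−e_prev=-6.66; u=1/2·(-3.86)+5/4·(-1.06)+1/4·(-6.66)=-4.92; next y=3/10·5.86+1·(-4.92)=-3.162
n=4: y=-3.162, sp=2, e=sp−y=5.162; I=4.102, D=e−e_prev=9.022; u=1/2·5.162+5/4·4.102+1/4·9.022=9.964; next y=3/10·(-3.162)+1·9.964=9.0154
n=5: y=9.0154, sp=2, e=sp−y=-7.0154; I=-2.9134, D=e−e_prev=-12.1774; u=1/2·(-7.0154)+5/4·(-2.9134)+1/4·(-12.1774)=-10.1938; next y=3/10·9.0154+1·(-10.1938)=-7.48918
n=6: y=-7.48918, sp=2, e=sp−y=9.48918; I=6.57578, D=e−e_prev=16.50458; u=1/2·9.48918+5/4·6.57578+1/4·16.50458=17.09046; next y=3/10·(-7.48918)+1·17.09046=14.843706
n=7: y=14.843706, sp=4, e=sp−y=-10.843706; I=-4.267926, D=e−e_prev=-20.332886; u=1/2·(-10.843706)+5/4·(-4.267926)+1/4·(-20.332886)=-15.839982; next y=3/10·14.843706+1·(-15.839982)≈-11.386870
n=8: y≈-11.386870, sp=4, e=sp−y≈15.386870; I≈11.118944, D=e−e_prev≈26.230576; u=1/2·15.386870+5/4·11.118944+1/4·26.230576≈28.149759; next y=3/10·(-11.386870)+1·28.149759≈24.733698
n=9: y≈24.733698, sp=4, e=sp−y≈-20.733698; I≈-9.614754, D=e−e_prev≈-36.120569; u=1/2·(-20.733698)+5/4·(-9.614754)+1/4·(-36.120569)≈-31.415434; next y=3/10·24.733698+1·(-31.415434)≈-23.995324
n=10: y≈-23.995324, sp=4, e=sp−y≈27.995324; I≈18.380570, D=e−e_prev≈48.729023; u=1/2·27.995324+5/4·18.380570+1/4·48.729023≈49.155631; next y=3/10·(-23.995324)+1·49.155631≈41.957034
n=11: y≈41.957034, sp=4, e=sp−y≈-37.957034; I≈-19.576463, D=e−e_prev≈-65.952358; u=1/2·(-37.957034)+5/4·(-19.576463)+1/4·(-65.952358)≈-59.937185; next y=3/10·41.957034+1·(-59.937185)≈-47.350075
n=12: y≈-47.350075, sp=4, e=sp−y≈51.350075; I≈31.773612, D=e−e_prev≈89.307109; u=1/2·51.350075+5/4·31.773612+1/4·89.307109≈87.718830; next y=3/10·(-47.350075)+1·87.718830≈73.513807
n=13: y≈73.513807, sp=4, e=sp−y≈-69.513807; I≈-37.740195, D=e−e_prev≈-120.863882; u=1/2·(-69.513807)+5/4·(-37.740195)+1/4·(-120.863882)≈-112.148118; next y=3/10·73.513807+1·(-112.148118)≈-90.093976

0 2 4.000 0.000
1 2 -2.000 4.000
2 2 6.100 -0.800
3 2 -4.920 5.860
4 2 9.964 -3.162
5 2 -10.194 9.015
6 2 17.090 -7.489
7 4 -15.840 14.844
8 4 28.150 -11.387
9 4 -31.415 24.734
10 4 49.156 -23.995
11 4 -59.937 41.957
12 4 87.719 -47.350
13 4 -112.148 73.514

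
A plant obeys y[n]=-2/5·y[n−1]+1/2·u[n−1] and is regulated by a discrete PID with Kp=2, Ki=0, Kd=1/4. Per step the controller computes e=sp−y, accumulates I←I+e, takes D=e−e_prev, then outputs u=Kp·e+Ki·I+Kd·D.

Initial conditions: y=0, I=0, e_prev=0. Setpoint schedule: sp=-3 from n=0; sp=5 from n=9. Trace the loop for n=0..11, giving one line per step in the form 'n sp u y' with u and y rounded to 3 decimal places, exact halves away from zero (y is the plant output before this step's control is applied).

(exact arithmetic carried between steps; '≈' marks a value shown rounded to 6 d.p. or computed from one; I and e_prev carry over from the previous line; the table rounds u and y to 3 d.p., halves away from zero)
n=0: y=0, sp=-3, e=sp−y=-3; I=-3, D=e−e_prev=-3; u=2·(-3)+0·(-3)+1/4·(-3)=-6.75; next y=-2/5·0+1/2·(-6.75)=-3.375
n=1: y=-3.375, sp=-3, e=sp−y=0.375; I=-2.625, D=e−e_prev=3.375; u=2·0.375+0·(-2.625)+1/4·3.375=1.59375; next y=-2/5·(-3.375)+1/2·1.59375=2.146875
n=2: y=2.146875, sp=-3, e=sp−y=-5.146875; I=-7.771875, D=e−e_prev=-5.521875; u=2·(-5.146875)+0·(-7.771875)+1/4·(-5.521875)≈-11.674219; next y=-2/5·2.146875+1/2·(-11.674219)≈-6.695859
n=3: y≈-6.695859, sp=-3, e=sp−y≈3.695859; I≈-4.076016, D=e−e_prev≈8.842734; u=2·3.695859+0·(-4.076016)+1/4·8.842734≈9.602402; next y=-2/5·(-6.695859)+1/2·9.602402≈7.479545
n=4: y≈7.479545, sp=-3, e=sp−y≈-10.479545; I≈-14.555561, D=e−e_prev≈-14.175404; u=2·(-10.479545)+0·(-14.555561)+1/4·(-14.175404)≈-24.502941; next y=-2/5·7.479545+1/2·(-24.502941)≈-15.243288
n=5: y≈-15.243288, sp=-3, e=sp−y≈12.243288; I≈-2.312272, D=e−e_prev≈22.722833; u=2·12.243288+0·(-2.312272)+1/4·22.722833≈30.167285; next y=-2/5·(-15.243288)+1/2·30.167285≈21.180958
n=6: y≈21.180958, sp=-3, e=sp−y≈-24.180958; I≈-26.493230, D=e−e_prev≈-36.424246; u=2·(-24.180958)+0·(-26.493230)+1/4·(-36.424246)≈-57.467978; next y=-2/5·21.180958+1/2·(-57.467978)≈-37.206372
n=7: y≈-37.206372, sp=-3, e=sp−y≈34.206372; I≈7.713142, D=e−e_prev≈58.387330; u=2·34.206372+0·7.713142+1/4·58.387330≈83.009576; next y=-2/5·(-37.206372)+1/2·83.009576≈56.387337
n=8: y≈56.387337, sp=-3, e=sp−y≈-59.387337; I≈-51.674195, D=e−e_prev≈-93.593709; u=2·(-59.387337)+0·(-51.674195)+1/4·(-93.593709)≈-142.173101; next y=-2/5·56.387337+1/2·(-142.173101)≈-93.641485
n=9: y≈-93.641485, sp=5, e=sp−y≈98.641485; I≈46.967290, D=e−e_prev≈158.028822; u=2·98.641485+0·46.967290+1/4·158.028822≈236.790176; next y=-2/5·(-93.641485)+1/2·236.790176≈155.851682
n=10: y≈155.851682, sp=5, e=sp−y≈-150.851682; I≈-103.884392, D=e−e_prev≈-249.493168; u=2·(-150.851682)+0·(-103.884392)+1/4·(-249.493168)≈-364.076657; next y=-2/5·155.851682+1/2·(-364.076657)≈-244.379001
n=11: y≈-244.379001, sp=5, e=sp−y≈249.379001; I≈145.494609, D=e−e_prev≈400.230684; u=2·249.379001+0·145.494609+1/4·400.230684≈598.815673; next y=-2/5·(-244.379001)+1/2·598.815673≈397.159437

0 -3 -6.750 0.000
1 -3 1.594 -3.375
2 -3 -11.674 2.147
3 -3 9.602 -6.696
4 -3 -24.503 7.480
5 -3 30.167 -15.243
6 -3 -57.468 21.181
7 -3 83.010 -37.206
8 -3 -142.173 56.387
9 5 236.790 -93.641
10 5 -364.077 155.852
11 5 598.816 -244.379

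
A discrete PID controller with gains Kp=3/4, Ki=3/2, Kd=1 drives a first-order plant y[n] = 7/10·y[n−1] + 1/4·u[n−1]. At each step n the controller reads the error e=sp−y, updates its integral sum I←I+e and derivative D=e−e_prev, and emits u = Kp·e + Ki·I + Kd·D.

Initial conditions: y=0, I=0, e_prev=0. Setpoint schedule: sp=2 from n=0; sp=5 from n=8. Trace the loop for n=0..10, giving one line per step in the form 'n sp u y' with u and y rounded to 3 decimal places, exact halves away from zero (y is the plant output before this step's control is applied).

(exact arithmetic carried between steps; '≈' marks a value shown rounded to 6 d.p. or computed from one; I and e_prev carry over from the previous line; the table rounds u and y to 3 d.p., halves away from zero)
n=0: y=0, sp=2, e=sp−y=2; I=2, D=e−e_prev=2; u=3/4·2+3/2·2+1·2=6.5; next y=7/10·0+1/4·6.5=1.625
n=1: y=1.625, sp=2, e=sp−y=0.375; I=2.375, D=e−e_prev=-1.625; u=3/4·0.375+3/2·2.375+1·(-1.625)=2.21875; next y=7/10·1.625+1/4·2.21875≈1.692188
n=2: y≈1.692188, sp=2, e=sp−y≈0.307813; I≈2.682813, D=e−e_prev≈-0.067188; u=3/4·0.307813+3/2·2.682813+1·(-0.067188)≈4.187891; next y=7/10·1.692188+1/4·4.187891≈2.231504
n=3: y≈2.231504, sp=2, e=sp−y≈-0.231504; I≈2.451309, D=e−e_prev≈-0.539316; u=3/4·(-0.231504)+3/2·2.451309+1·(-0.539316)≈2.964019; next y=7/10·2.231504+1/4·2.964019≈2.303057
n=4: y≈2.303057, sp=2, e=sp−y≈-0.303057; I≈2.148251, D=e−e_prev≈-0.071553; u=3/4·(-0.303057)+3/2·2.148251+1·(-0.071553)≈2.923530; next y=7/10·2.303057+1/4·2.923530≈2.343023
n=5: y≈2.343023, sp=2, e=sp−y≈-0.343023; I≈1.805228, D=e−e_prev≈-0.039965; u=3/4·(-0.343023)+3/2·1.805228+1·(-0.039965)≈2.410610; next y=7/10·2.343023+1/4·2.410610≈2.242768
n=6: y≈2.242768, sp=2, e=sp−y≈-0.242768; I≈1.562460, D=e−e_prev≈0.100254; u=3/4·(-0.242768)+3/2·1.562460+1·0.100254≈2.261868; next y=7/10·2.242768+1/4·2.261868≈2.135405
n=7: y≈2.135405, sp=2, e=sp−y≈-0.135405; I≈1.427055, D=e−e_prev≈0.107364; u=3/4·(-0.135405)+3/2·1.427055+1·0.107364≈2.146393; next y=7/10·2.135405+1/4·2.146393≈2.031382
n=8: y≈2.031382, sp=5, e=sp−y≈2.968618; I≈4.395674, D=e−e_prev≈3.104023; u=3/4·2.968618+3/2·4.395674+1·3.104023≈11.923997; next y=7/10·2.031382+1/4·11.923997≈4.402966
n=9: y≈4.402966, sp=5, e=sp−y≈0.597034; I≈4.992707, D=e−e_prev≈-2.371585; u=3/4·0.597034+3/2·4.992707+1·(-2.371585)≈5.565251; next y=7/10·4.402966+1/4·5.565251≈4.473389
n=10: y≈4.473389, sp=5, e=sp−y≈0.526611; I≈5.519318, D=e−e_prev≈-0.070423; u=3/4·0.526611+3/2·5.519318+1·(-0.070423)≈8.603512; next y=7/10·4.473389+1/4·8.603512≈5.282250

0 2 6.500 0.000
1 2 2.219 1.625
2 2 4.188 1.692
3 2 2.964 2.232
4 2 2.924 2.303
5 2 2.411 2.343
6 2 2.262 2.243
7 2 2.146 2.135
8 5 11.924 2.031
9 5 5.565 4.403
10 5 8.604 4.473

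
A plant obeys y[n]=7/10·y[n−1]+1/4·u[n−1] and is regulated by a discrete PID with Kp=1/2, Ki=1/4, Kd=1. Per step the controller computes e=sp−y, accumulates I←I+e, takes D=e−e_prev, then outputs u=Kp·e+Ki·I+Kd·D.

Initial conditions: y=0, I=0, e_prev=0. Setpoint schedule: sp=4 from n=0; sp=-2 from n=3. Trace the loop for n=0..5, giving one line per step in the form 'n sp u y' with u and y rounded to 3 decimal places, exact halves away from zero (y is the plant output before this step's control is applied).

0 4 7.000 0.000
1 4 0.938 1.750
2 4 3.759 1.459
3 -2 -7.275 1.961
4 -2 2.449 -0.446
5 -2 -1.652 0.300

(exact arithmetic carried between steps; '≈' marks a value shown rounded to 6 d.p. or computed from one; I and e_prev carry over from the previous line; the table rounds u and y to 3 d.p., halves away from zero)
n=0: y=0, sp=4, e=sp−y=4; I=4, D=e−e_prev=4; u=1/2·4+1/4·4+1·4=7; next y=7/10·0+1/4·7=1.75
n=1: y=1.75, sp=4, e=sp−y=2.25; I=6.25, D=e−e_prev=-1.75; u=1/2·2.25+1/4·6.25+1·(-1.75)=0.9375; next y=7/10·1.75+1/4·0.9375=1.459375
n=2: y=1.459375, sp=4, e=sp−y=2.540625; I=8.790625, D=e−e_prev=0.290625; u=1/2·2.540625+1/4·8.790625+1·0.290625≈3.758594; next y=7/10·1.459375+1/4·3.758594≈1.961211
n=3: y≈1.961211, sp=-2, e=sp−y≈-3.961211; I≈4.829414, D=e−e_prev≈-6.501836; u=1/2·(-3.961211)+1/4·4.829414+1·(-6.501836)≈-7.275088; next y=7/10·1.961211+1/4·(-7.275088)≈-0.445924
n=4: y≈-0.445924, sp=-2, e=sp−y≈-1.554076; I≈3.275338, D=e−e_prev≈2.407135; u=1/2·(-1.554076)+1/4·3.275338+1·2.407135≈2.448932; next y=7/10·(-0.445924)+1/4·2.448932≈0.300086
n=5: y≈0.300086, sp=-2, e=sp−y≈-2.300086; I≈0.975252, D=e−e_prev≈-0.746010; u=1/2·(-2.300086)+1/4·0.975252+1·(-0.746010)≈-1.652240; next y=7/10·0.300086+1/4·(-1.652240)≈-0.203000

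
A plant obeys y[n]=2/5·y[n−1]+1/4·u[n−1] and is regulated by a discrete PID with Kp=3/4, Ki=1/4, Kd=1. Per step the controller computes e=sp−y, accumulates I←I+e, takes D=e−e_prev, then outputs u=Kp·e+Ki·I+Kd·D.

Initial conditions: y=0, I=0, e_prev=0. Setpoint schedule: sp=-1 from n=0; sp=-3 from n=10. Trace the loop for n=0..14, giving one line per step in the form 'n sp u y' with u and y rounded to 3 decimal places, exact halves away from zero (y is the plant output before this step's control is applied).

(exact arithmetic carried between steps; '≈' marks a value shown rounded to 6 d.p. or computed from one; I and e_prev carry over from the previous line; the table rounds u and y to 3 d.p., halves away from zero)
n=0: y=0, sp=-1, e=sp−y=-1; I=-1, D=e−e_prev=-1; u=3/4·(-1)+1/4·(-1)+1·(-1)=-2; next y=2/5·0+1/4·(-2)=-0.5
n=1: y=-0.5, sp=-1, e=sp−y=-0.5; I=-1.5, D=e−e_prev=0.5; u=3/4·(-0.5)+1/4·(-1.5)+1·0.5=-0.25; next y=2/5·(-0.5)+1/4·(-0.25)=-0.2625
n=2: y=-0.2625, sp=-1, e=sp−y=-0.7375; I=-2.2375, D=e−e_prev=-0.2375; u=3/4·(-0.7375)+1/4·(-2.2375)+1·(-0.2375)=-1.35; next y=2/5·(-0.2625)+1/4·(-1.35)=-0.4425
n=3: y=-0.4425, sp=-1, e=sp−y=-0.5575; I=-2.795, D=e−e_prev=0.18; u=3/4·(-0.5575)+1/4·(-2.795)+1·0.18=-0.936875; next y=2/5·(-0.4425)+1/4·(-0.936875)≈-0.411219
n=4: y≈-0.411219, sp=-1, e=sp−y≈-0.588781; I≈-3.383781, D=e−e_prev≈-0.031281; u=3/4·(-0.588781)+1/4·(-3.383781)+1·(-0.031281)≈-1.318813; next y=2/5·(-0.411219)+1/4·(-1.318813)≈-0.494191
n=5: y≈-0.494191, sp=-1, e=sp−y≈-0.505809; I≈-3.889591, D=e−e_prev≈0.082972; u=3/4·(-0.505809)+1/4·(-3.889591)+1·0.082972≈-1.268783; next y=2/5·(-0.494191)+1/4·(-1.268783)≈-0.514872
n=6: y≈-0.514872, sp=-1, e=sp−y≈-0.485128; I≈-4.374719, D=e−e_prev≈0.020681; u=3/4·(-0.485128)+1/4·(-4.374719)+1·0.020681≈-1.436844; next y=2/5·(-0.514872)+1/4·(-1.436844)≈-0.565160
n=7: y≈-0.565160, sp=-1, e=sp−y≈-0.434840; I≈-4.809559, D=e−e_prev≈0.050288; u=3/4·(-0.434840)+1/4·(-4.809559)+1·0.050288≈-1.478232; next y=2/5·(-0.565160)+1/4·(-1.478232)≈-0.595622
n=8: y≈-0.595622, sp=-1, e=sp−y≈-0.404378; I≈-5.213937, D=e−e_prev≈0.030462; u=3/4·(-0.404378)+1/4·(-5.213937)+1·0.030462≈-1.576306; next y=2/5·(-0.595622)+1/4·(-1.576306)≈-0.632325
n=9: y≈-0.632325, sp=-1, e=sp−y≈-0.367675; I≈-5.581612, D=e−e_prev≈0.036703; u=3/4·(-0.367675)+1/4·(-5.581612)+1·0.036703≈-1.634456; next y=2/5·(-0.632325)+1/4·(-1.634456)≈-0.661544
n=10: y≈-0.661544, sp=-3, e=sp−y≈-2.338456; I≈-7.920068, D=e−e_prev≈-1.970781; u=3/4·(-2.338456)+1/4·(-7.920068)+1·(-1.970781)≈-5.704640; next y=2/5·(-0.661544)+1/4·(-5.704640)≈-1.690778
n=11: y≈-1.690778, sp=-3, e=sp−y≈-1.309222; I≈-9.229290, D=e−e_prev≈1.029234; u=3/4·(-1.309222)+1/4·(-9.229290)+1·1.029234≈-2.260006; next y=2/5·(-1.690778)+1/4·(-2.260006)≈-1.241312
n=12: y≈-1.241312, sp=-3, e=sp−y≈-1.758688; I≈-10.987978, D=e−e_prev≈-0.449465; u=3/4·(-1.758688)+1/4·(-10.987978)+1·(-0.449465)≈-4.515475; next y=2/5·(-1.241312)+1/4·(-4.515475)≈-1.625394
n=13: y≈-1.625394, sp=-3, e=sp−y≈-1.374606; I≈-12.362584, D=e−e_prev≈0.384081; u=3/4·(-1.374606)+1/4·(-12.362584)+1·0.384081≈-3.737519; next y=2/5·(-1.625394)+1/4·(-3.737519)≈-1.584537
n=14: y≈-1.584537, sp=-3, e=sp−y≈-1.415463; I≈-13.778046, D=e−e_prev≈-0.040856; u=3/4·(-1.415463)+1/4·(-13.778046)+1·(-0.040856)≈-4.546965; next y=2/5·(-1.584537)+1/4·(-4.546965)≈-1.770556

0 -1 -2.000 0.000
1 -1 -0.250 -0.500
2 -1 -1.350 -0.263
3 -1 -0.937 -0.443
4 -1 -1.319 -0.411
5 -1 -1.269 -0.494
6 -1 -1.437 -0.515
7 -1 -1.478 -0.565
8 -1 -1.576 -0.596
9 -1 -1.634 -0.632
10 -3 -5.705 -0.662
11 -3 -2.260 -1.691
12 -3 -4.515 -1.241
13 -3 -3.738 -1.625
14 -3 -4.547 -1.585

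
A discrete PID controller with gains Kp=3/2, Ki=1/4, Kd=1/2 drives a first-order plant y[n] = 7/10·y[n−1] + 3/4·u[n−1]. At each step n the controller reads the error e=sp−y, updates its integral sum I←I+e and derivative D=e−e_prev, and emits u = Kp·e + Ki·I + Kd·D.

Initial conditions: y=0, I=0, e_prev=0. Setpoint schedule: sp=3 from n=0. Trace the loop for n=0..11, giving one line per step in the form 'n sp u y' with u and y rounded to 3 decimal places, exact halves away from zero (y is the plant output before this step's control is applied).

(exact arithmetic carried between steps; '≈' marks a value shown rounded to 6 d.p. or computed from one; I and e_prev carry over from the previous line; the table rounds u and y to 3 d.p., halves away from zero)
n=0: y=0, sp=3, e=sp−y=3; I=3, D=e−e_prev=3; u=3/2·3+1/4·3+1/2·3=6.75; next y=7/10·0+3/4·6.75=5.0625
n=1: y=5.0625, sp=3, e=sp−y=-2.0625; I=0.9375, D=e−e_prev=-5.0625; u=3/2·(-2.0625)+1/4·0.9375+1/2·(-5.0625)=-5.390625; next y=7/10·5.0625+3/4·(-5.390625)≈-0.499219
n=2: y≈-0.499219, sp=3, e=sp−y≈3.499219; I≈4.436719, D=e−e_prev≈5.561719; u=3/2·3.499219+1/4·4.436719+1/2·5.561719≈9.138867; next y=7/10·(-0.499219)+3/4·9.138867≈6.504697
n=3: y≈6.504697, sp=3, e=sp−y≈-3.504697; I≈0.932021, D=e−e_prev≈-7.003916; u=3/2·(-3.504697)+1/4·0.932021+1/2·(-7.003916)≈-8.525999; next y=7/10·6.504697+3/4·(-8.525999)≈-1.841211
n=4: y≈-1.841211, sp=3, e=sp−y≈4.841211; I≈5.773232, D=e−e_prev≈8.345908; u=3/2·4.841211+1/4·5.773232+1/2·8.345908≈12.878078; next y=7/10·(-1.841211)+3/4·12.878078≈8.369711
n=5: y≈8.369711, sp=3, e=sp−y≈-5.369711; I≈0.403521, D=e−e_prev≈-10.210922; u=3/2·(-5.369711)+1/4·0.403521+1/2·(-10.210922)≈-13.059147; next y=7/10·8.369711+3/4·(-13.059147)≈-3.935563
n=6: y≈-3.935563, sp=3, e=sp−y≈6.935563; I≈7.339084, D=e−e_prev≈12.305274; u=3/2·6.935563+1/4·7.339084+1/2·12.305274≈18.390752; next y=7/10·(-3.935563)+3/4·18.390752≈11.038170
n=7: y≈11.038170, sp=3, e=sp−y≈-8.038170; I≈-0.699086, D=e−e_prev≈-14.973733; u=3/2·(-8.038170)+1/4·(-0.699086)+1/2·(-14.973733)≈-19.718893; next y=7/10·11.038170+3/4·(-19.718893)≈-7.062451
n=8: y≈-7.062451, sp=3, e=sp−y≈10.062451; I≈9.363365, D=e−e_prev≈18.100621; u=3/2·10.062451+1/4·9.363365+1/2·18.100621≈26.484828; next y=7/10·(-7.062451)+3/4·26.484828≈14.919905
n=9: y≈14.919905, sp=3, e=sp−y≈-11.919905; I≈-2.556541, D=e−e_prev≈-21.982356; u=3/2·(-11.919905)+1/4·(-2.556541)+1/2·(-21.982356)≈-29.510171; next y=7/10·14.919905+3/4·(-29.510171)≈-11.688695
n=10: y≈-11.688695, sp=3, e=sp−y≈14.688695; I≈12.132154, D=e−e_prev≈26.608600; u=3/2·14.688695+1/4·12.132154+1/2·26.608600≈38.370381; next y=7/10·(-11.688695)+3/4·38.370381≈20.595699
n=11: y≈20.595699, sp=3, e=sp−y≈-17.595699; I≈-5.463545, D=e−e_prev≈-32.284394; u=3/2·(-17.595699)+1/4·(-5.463545)+1/2·(-32.284394)≈-43.901632; next y=7/10·20.595699+3/4·(-43.901632)≈-18.509235

0 3 6.750 0.000
1 3 -5.391 5.063
2 3 9.139 -0.499
3 3 -8.526 6.505
4 3 12.878 -1.841
5 3 -13.059 8.370
6 3 18.391 -3.936
7 3 -19.719 11.038
8 3 26.485 -7.062
9 3 -29.510 14.920
10 3 38.370 -11.689
11 3 -43.902 20.596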